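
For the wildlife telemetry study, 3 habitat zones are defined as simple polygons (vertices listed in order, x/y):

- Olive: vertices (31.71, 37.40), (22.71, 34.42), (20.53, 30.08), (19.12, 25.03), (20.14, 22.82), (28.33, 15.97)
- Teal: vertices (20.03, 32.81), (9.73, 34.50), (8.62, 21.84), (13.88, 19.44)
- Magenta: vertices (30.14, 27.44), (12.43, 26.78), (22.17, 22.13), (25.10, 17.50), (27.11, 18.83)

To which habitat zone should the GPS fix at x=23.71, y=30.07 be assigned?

Cast a ray rightward from (23.71, 30.07). For each polygon, the edges (by vertex number in listed order) whose endpoints lie on opposite sides of y = 30.07, where each meets that height, and whether that is right or left of the point:
Olive: 3–4 at x≈20.527 (left), 6–1 at x≈30.554 (right) → 1 crossing.
Teal: 2–3 at x≈9.342 (left), 4–1 at x≈18.770 (left) → 0 crossings.
Magenta: no edge straddles that height → 0 crossings.
Only Olive has an odd count, so the point is inside Olive.

Olive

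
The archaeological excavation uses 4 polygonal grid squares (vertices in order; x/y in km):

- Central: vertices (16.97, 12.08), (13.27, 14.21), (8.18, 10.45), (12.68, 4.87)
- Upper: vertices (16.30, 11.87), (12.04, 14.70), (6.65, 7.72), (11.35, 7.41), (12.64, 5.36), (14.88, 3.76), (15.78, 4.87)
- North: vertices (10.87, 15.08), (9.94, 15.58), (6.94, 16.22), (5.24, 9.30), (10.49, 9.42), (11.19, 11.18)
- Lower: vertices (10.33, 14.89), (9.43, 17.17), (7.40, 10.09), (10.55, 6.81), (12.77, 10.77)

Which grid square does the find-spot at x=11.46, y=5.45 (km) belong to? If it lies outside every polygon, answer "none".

Cast a ray rightward from (11.46, 5.45). For each polygon, the edges (by vertex number in listed order) whose endpoints lie on opposite sides of y = 5.45, where each meets that height, and whether that is right or left of the point:
Central: 3–4 at x≈12.212 (right), 4–1 at x≈13.025 (right) → 2 crossings.
Upper: 4–5 at x≈12.583 (right), 7–1 at x≈15.823 (right) → 2 crossings.
North: no edge straddles that height → 0 crossings.
Lower: no edge straddles that height → 0 crossings.
All counts are even, so the point lies outside every listed polygon.

none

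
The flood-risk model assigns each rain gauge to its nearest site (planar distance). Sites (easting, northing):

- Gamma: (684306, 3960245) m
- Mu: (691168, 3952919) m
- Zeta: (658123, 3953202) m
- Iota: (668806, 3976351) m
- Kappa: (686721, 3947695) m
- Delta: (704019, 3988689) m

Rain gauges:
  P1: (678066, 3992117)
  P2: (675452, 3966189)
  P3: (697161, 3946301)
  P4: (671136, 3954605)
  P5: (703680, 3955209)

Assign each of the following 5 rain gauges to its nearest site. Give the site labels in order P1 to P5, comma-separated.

P1 → Iota (d²=334314356.00)
P2 → Gamma (d²=113724452.00)
P3 → Mu (d²=79713973.00)
P4 → Zeta (d²=171306578.00)
P5 → Mu (d²=161794244.00)

Iota, Gamma, Mu, Zeta, Mu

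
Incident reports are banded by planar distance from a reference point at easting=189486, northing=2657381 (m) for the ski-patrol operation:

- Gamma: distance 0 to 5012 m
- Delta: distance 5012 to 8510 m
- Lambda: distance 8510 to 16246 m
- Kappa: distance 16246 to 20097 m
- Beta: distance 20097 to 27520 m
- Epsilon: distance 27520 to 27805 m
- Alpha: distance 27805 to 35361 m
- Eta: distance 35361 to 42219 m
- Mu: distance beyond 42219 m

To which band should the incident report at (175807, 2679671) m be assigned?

Beta

Distance = √((175807−189486)² + (2679671−2657381)²) = √(187115041.000 + 496844100.000) = 26152.613 m.
20097 ≤ 26152.613 < 27520 → Beta.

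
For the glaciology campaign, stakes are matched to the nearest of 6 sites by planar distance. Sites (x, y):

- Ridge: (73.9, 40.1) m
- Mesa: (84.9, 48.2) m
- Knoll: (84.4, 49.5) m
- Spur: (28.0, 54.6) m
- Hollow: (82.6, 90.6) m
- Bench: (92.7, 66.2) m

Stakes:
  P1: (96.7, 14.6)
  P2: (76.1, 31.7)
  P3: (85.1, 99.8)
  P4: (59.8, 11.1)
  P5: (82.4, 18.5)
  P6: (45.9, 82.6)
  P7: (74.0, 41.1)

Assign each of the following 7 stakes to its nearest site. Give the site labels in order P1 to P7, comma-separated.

P1 → Ridge (d²=1170.09)
P2 → Ridge (d²=75.40)
P3 → Hollow (d²=90.89)
P4 → Ridge (d²=1039.81)
P5 → Ridge (d²=538.81)
P6 → Spur (d²=1104.41)
P7 → Ridge (d²=1.01)

Ridge, Ridge, Hollow, Ridge, Ridge, Spur, Ridge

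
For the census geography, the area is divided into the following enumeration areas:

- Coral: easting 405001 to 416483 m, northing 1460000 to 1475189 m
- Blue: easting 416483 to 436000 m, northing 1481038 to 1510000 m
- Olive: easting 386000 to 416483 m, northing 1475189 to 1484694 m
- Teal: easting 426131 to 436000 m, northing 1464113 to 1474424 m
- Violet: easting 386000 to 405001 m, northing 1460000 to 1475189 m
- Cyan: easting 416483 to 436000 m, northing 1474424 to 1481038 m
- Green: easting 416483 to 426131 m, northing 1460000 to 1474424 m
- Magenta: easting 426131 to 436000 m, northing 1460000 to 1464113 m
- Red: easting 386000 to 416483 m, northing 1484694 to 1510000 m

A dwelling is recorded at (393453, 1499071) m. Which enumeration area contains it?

Red

The point has easting = 393453 and northing = 1499071.
Only Red satisfies 386000 ≤ easting ≤ 416483 and 1484694 ≤ northing ≤ 1510000.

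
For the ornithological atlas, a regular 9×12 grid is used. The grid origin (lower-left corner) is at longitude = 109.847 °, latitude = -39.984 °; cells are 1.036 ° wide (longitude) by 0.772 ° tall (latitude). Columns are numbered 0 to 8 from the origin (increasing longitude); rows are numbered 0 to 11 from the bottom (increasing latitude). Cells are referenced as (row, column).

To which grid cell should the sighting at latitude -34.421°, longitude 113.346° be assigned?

(7, 3)

Column index: ⌊(113.346 − 109.847) / 1.036⌋ = ⌊3.377⌋ = 3
Row offset from origin: ⌊(-34.421 − -39.984) / 0.772⌋ = ⌊7.206⌋ = 7 → row 7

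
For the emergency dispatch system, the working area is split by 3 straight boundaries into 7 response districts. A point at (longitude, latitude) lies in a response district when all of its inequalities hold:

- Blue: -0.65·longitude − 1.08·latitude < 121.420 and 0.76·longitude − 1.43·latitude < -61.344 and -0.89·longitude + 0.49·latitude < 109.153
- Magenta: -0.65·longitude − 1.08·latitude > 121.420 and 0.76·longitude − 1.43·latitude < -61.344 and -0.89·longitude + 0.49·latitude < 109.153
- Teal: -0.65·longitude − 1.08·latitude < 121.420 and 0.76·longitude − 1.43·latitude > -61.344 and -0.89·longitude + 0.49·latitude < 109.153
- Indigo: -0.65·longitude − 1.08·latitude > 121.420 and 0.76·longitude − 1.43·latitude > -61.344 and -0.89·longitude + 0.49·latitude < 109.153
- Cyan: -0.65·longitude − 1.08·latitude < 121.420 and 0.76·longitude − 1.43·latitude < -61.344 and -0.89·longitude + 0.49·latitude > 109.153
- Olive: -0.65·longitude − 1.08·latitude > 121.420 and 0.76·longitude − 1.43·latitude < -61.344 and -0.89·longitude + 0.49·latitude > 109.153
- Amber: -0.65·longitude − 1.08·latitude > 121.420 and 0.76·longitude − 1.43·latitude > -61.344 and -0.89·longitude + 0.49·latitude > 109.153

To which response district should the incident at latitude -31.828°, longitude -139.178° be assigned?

Indigo

-0.65·-139.178 − 1.08·-31.828 = 124.840, which is > 121.420
0.76·-139.178 − 1.43·-31.828 = -60.261, which is > -61.344
-0.89·-139.178 + 0.49·-31.828 = 108.273, which is < 109.153
This sign pattern matches Indigo.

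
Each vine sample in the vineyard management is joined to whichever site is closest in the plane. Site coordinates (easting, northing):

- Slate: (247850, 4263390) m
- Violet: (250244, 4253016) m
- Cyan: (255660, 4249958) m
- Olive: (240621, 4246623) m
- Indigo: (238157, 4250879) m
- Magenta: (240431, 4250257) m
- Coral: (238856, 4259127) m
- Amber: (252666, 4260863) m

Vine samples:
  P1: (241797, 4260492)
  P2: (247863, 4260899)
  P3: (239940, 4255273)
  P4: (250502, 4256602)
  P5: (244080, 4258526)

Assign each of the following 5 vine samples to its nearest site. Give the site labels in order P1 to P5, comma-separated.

Coral, Slate, Coral, Violet, Coral

P1 → Coral (d²=10512706.00)
P2 → Slate (d²=6205250.00)
P3 → Coral (d²=16028372.00)
P4 → Violet (d²=12925960.00)
P5 → Coral (d²=27651377.00)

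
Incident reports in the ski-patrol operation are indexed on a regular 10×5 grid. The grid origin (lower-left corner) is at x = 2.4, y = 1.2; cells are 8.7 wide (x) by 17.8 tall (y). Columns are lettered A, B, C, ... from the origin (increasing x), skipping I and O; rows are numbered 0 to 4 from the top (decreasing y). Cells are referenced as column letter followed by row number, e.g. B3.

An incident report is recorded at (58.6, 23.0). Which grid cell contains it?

Column index: ⌊(58.6 − 2.4) / 8.7⌋ = ⌊6.460⌋ = 6 → column G
Row offset from origin: ⌊(23.0 − 1.2) / 17.8⌋ = ⌊1.225⌋ = 1 → row 3 (counted from top)

G3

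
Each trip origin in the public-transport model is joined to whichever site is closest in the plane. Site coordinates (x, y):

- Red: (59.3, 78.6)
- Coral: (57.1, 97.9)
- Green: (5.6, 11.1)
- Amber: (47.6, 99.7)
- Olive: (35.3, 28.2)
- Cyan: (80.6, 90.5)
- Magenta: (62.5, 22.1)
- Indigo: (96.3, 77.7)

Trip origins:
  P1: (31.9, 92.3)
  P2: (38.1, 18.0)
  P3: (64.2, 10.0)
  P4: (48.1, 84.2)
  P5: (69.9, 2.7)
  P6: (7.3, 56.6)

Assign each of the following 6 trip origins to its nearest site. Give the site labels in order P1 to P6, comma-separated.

P1 → Amber (d²=301.25)
P2 → Olive (d²=111.88)
P3 → Magenta (d²=149.30)
P4 → Red (d²=156.80)
P5 → Magenta (d²=431.12)
P6 → Olive (d²=1590.56)

Amber, Olive, Magenta, Red, Magenta, Olive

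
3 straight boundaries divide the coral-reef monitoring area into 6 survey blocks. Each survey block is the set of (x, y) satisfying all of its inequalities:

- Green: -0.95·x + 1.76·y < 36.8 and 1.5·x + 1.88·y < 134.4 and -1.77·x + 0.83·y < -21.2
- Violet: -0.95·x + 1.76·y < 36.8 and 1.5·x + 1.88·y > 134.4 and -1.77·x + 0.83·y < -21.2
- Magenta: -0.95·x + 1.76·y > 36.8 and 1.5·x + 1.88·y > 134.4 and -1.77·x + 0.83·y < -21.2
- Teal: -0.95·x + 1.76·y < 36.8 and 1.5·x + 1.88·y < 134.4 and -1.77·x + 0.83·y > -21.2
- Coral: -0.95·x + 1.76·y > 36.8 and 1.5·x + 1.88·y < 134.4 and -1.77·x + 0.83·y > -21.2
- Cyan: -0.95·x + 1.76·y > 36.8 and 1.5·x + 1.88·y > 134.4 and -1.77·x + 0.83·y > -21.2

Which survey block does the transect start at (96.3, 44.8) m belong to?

-0.95·96.3 + 1.76·44.8 = -12.637, which is < 36.8
1.5·96.3 + 1.88·44.8 = 228.674, which is > 134.4
-1.77·96.3 + 0.83·44.8 = -133.267, which is < -21.2
This sign pattern matches Violet.

Violet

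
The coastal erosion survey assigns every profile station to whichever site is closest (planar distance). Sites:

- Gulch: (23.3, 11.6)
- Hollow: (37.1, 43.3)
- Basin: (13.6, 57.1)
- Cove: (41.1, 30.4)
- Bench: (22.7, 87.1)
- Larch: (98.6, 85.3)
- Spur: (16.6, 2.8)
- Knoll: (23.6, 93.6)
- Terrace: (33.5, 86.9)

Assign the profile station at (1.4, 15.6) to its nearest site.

Squared distances to each site:
Gulch: 495.610; Hollow: 2041.780; Basin: 1871.090; Cove: 1795.130; Bench: 5565.940; Larch: 14305.930; Spur: 394.880; Knoll: 6576.840; Terrace: 6114.100.
Minimum at Spur.

Spur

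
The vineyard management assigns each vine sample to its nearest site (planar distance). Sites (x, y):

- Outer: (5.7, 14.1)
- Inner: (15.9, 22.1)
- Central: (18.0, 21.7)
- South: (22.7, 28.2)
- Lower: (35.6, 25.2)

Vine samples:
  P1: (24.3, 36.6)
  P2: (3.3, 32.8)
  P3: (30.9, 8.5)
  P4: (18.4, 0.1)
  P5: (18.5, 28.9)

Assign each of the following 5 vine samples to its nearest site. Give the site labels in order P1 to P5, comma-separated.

P1 → South (d²=73.12)
P2 → Inner (d²=273.25)
P3 → Lower (d²=300.98)
P4 → Outer (d²=357.29)
P5 → South (d²=18.13)

South, Inner, Lower, Outer, South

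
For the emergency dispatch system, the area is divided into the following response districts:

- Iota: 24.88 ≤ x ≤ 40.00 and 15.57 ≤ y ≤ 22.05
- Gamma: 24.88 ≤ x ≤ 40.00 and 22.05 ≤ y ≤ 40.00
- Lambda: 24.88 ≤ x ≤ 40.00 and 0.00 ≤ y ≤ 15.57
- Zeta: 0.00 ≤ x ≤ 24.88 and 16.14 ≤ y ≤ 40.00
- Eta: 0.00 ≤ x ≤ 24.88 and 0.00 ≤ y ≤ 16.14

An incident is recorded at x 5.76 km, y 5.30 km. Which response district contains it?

Eta

The point has x = 5.76 and y = 5.30.
Only Eta satisfies 0.00 ≤ x ≤ 24.88 and 0.00 ≤ y ≤ 16.14.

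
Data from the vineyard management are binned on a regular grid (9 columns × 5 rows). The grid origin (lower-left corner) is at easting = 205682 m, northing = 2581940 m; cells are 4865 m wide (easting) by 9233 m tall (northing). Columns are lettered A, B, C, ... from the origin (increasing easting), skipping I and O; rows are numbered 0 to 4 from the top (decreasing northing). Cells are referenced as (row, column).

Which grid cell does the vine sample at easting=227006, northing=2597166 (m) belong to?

Column index: ⌊(227006 − 205682) / 4865⌋ = ⌊4.383⌋ = 4 → column E
Row offset from origin: ⌊(2597166 − 2581940) / 9233⌋ = ⌊1.649⌋ = 1 → row 3 (counted from top)

(3, E)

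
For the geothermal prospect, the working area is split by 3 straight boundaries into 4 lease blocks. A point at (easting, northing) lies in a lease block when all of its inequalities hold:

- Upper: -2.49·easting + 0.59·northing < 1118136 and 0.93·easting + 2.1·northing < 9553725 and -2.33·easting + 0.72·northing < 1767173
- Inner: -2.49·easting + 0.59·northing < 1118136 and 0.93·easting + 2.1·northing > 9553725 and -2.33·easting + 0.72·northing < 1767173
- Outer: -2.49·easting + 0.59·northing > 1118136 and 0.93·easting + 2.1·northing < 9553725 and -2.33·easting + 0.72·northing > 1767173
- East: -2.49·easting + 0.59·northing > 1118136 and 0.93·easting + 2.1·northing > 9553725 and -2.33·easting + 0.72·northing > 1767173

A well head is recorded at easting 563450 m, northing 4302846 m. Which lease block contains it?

-2.49·563450 + 0.59·4302846 = 1135688.640, which is > 1118136
0.93·563450 + 2.1·4302846 = 9559985.100, which is > 9553725
-2.33·563450 + 0.72·4302846 = 1785210.620, which is > 1767173
This sign pattern matches East.

East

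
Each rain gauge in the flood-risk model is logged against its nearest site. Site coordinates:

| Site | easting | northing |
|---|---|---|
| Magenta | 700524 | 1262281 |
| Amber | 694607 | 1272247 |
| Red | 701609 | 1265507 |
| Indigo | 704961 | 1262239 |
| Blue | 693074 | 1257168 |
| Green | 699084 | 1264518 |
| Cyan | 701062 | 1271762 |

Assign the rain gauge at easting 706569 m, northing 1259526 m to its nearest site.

Squared distances to each site:
Magenta: 44132050.000; Amber: 304913285.000; Red: 60373961.000; Indigo: 9946033.000; Blue: 187675189.000; Green: 80945289.000; Cyan: 180046745.000.
Minimum at Indigo.

Indigo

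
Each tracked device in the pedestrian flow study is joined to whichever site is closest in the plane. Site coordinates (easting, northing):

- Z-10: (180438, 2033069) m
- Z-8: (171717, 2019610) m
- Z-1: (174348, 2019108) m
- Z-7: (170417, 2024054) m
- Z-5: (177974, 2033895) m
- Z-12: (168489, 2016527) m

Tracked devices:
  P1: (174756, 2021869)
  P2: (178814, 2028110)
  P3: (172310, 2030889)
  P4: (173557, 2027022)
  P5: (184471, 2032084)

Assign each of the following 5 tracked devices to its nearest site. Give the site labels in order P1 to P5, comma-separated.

Z-1, Z-10, Z-5, Z-7, Z-10

P1 → Z-1 (d²=7789585.00)
P2 → Z-10 (d²=27229057.00)
P3 → Z-5 (d²=41116932.00)
P4 → Z-7 (d²=18668624.00)
P5 → Z-10 (d²=17235314.00)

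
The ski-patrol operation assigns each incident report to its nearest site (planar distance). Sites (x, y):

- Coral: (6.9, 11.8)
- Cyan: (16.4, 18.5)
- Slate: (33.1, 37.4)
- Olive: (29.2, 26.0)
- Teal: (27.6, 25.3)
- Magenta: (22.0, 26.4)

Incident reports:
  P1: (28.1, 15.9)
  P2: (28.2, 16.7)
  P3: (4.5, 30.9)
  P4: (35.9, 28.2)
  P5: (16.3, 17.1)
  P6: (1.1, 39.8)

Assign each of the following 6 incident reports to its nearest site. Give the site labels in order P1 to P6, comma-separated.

Teal, Teal, Cyan, Olive, Cyan, Magenta

P1 → Teal (d²=88.61)
P2 → Teal (d²=74.32)
P3 → Cyan (d²=295.37)
P4 → Olive (d²=49.73)
P5 → Cyan (d²=1.97)
P6 → Magenta (d²=616.37)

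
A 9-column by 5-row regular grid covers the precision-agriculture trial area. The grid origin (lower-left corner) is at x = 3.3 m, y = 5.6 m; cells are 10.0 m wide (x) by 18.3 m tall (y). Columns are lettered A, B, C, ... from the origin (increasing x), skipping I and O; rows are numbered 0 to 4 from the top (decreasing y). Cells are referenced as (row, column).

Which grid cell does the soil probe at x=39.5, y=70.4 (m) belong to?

(1, D)

Column index: ⌊(39.5 − 3.3) / 10.0⌋ = ⌊3.620⌋ = 3 → column D
Row offset from origin: ⌊(70.4 − 5.6) / 18.3⌋ = ⌊3.541⌋ = 3 → row 1 (counted from top)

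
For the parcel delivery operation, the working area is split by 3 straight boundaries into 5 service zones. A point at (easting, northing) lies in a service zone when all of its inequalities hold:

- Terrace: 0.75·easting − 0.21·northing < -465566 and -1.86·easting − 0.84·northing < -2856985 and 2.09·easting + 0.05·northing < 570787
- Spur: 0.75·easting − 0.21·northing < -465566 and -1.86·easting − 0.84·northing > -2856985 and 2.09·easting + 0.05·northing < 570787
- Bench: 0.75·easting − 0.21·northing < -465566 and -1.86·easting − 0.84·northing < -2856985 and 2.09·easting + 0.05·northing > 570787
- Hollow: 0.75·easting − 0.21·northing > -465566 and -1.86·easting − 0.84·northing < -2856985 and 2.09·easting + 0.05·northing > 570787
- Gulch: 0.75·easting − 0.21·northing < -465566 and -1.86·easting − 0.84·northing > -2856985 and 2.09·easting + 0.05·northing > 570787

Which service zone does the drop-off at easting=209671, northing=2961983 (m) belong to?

Hollow

0.75·209671 − 0.21·2961983 = -464763.180, which is > -465566
-1.86·209671 − 0.84·2961983 = -2878053.780, which is < -2856985
2.09·209671 + 0.05·2961983 = 586311.540, which is > 570787
This sign pattern matches Hollow.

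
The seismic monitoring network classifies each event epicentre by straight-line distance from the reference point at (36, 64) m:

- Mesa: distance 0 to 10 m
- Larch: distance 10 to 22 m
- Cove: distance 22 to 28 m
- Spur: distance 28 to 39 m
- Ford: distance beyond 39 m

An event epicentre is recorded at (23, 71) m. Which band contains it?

Larch

Distance = √((23−36)² + (71−64)²) = √(169.000 + 49.000) = 14.765 m.
10 ≤ 14.765 < 22 → Larch.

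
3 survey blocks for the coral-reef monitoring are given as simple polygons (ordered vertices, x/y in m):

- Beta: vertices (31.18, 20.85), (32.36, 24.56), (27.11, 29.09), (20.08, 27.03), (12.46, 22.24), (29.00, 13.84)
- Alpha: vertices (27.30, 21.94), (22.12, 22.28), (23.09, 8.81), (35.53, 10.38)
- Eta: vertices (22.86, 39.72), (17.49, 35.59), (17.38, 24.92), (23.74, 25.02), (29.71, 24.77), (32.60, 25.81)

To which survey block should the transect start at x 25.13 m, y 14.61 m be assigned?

Cast a ray rightward from (25.13, 14.61). For each polygon, the edges (by vertex number in listed order) whose endpoints lie on opposite sides of y = 14.61, where each meets that height, and whether that is right or left of the point:
Beta: 5–6 at x≈27.484 (right), 6–1 at x≈29.239 (right) → 2 crossings.
Alpha: 2–3 at x≈22.672 (left), 4–1 at x≈32.519 (right) → 1 crossing.
Eta: no edge straddles that height → 0 crossings.
Only Alpha has an odd count, so the point is inside Alpha.

Alpha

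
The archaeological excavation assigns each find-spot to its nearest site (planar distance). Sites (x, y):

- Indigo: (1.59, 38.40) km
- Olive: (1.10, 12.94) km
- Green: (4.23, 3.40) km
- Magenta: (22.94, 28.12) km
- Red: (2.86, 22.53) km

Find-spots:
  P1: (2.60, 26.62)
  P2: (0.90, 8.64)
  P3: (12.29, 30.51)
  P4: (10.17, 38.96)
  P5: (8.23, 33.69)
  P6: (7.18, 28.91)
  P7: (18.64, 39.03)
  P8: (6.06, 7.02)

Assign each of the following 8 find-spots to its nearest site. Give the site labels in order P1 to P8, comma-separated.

P1 → Red (d²=16.80)
P2 → Olive (d²=18.53)
P3 → Magenta (d²=119.13)
P4 → Indigo (d²=73.93)
P5 → Indigo (d²=66.27)
P6 → Red (d²=59.37)
P7 → Magenta (d²=137.52)
P8 → Green (d²=16.45)

Red, Olive, Magenta, Indigo, Indigo, Red, Magenta, Green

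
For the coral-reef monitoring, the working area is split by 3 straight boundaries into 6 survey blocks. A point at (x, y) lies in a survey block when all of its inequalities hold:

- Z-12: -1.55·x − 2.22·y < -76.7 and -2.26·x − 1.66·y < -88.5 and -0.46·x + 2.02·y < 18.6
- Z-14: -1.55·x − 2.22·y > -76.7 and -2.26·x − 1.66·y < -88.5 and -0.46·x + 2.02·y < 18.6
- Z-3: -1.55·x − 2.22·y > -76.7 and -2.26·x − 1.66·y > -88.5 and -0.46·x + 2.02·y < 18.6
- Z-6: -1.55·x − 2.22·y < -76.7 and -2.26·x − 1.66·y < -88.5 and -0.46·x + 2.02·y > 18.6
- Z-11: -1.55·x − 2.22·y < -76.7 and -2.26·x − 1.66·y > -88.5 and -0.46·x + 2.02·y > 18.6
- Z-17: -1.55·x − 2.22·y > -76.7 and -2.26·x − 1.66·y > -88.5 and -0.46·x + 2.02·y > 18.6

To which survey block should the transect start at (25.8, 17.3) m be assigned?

-1.55·25.8 − 2.22·17.3 = -78.396, which is < -76.7
-2.26·25.8 − 1.66·17.3 = -87.026, which is > -88.5
-0.46·25.8 + 2.02·17.3 = 23.078, which is > 18.6
This sign pattern matches Z-11.

Z-11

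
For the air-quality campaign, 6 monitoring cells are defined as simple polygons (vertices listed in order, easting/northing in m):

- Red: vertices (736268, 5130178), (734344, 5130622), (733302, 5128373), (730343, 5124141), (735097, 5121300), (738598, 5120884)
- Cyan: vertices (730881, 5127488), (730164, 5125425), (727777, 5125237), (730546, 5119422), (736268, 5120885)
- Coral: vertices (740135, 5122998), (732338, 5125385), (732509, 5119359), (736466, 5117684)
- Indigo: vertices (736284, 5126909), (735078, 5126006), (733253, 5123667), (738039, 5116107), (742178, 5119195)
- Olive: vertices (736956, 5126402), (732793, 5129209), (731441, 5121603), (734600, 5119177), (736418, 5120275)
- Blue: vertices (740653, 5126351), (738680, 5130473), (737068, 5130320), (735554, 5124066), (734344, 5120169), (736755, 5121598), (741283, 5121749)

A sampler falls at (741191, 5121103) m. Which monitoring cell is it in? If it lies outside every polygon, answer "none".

Cast a ray rightward from (741191, 5121103). For each polygon, the edges (by vertex number in listed order) whose endpoints lie on opposite sides of northing = 5121103, where each meets that height, and whether that is right or left of the point:
Red: 5–6 at easting≈736754.9 (left), 6–1 at easting≈738543.1 (left) → 0 crossings.
Cyan: 3–4 at easting≈729745.5 (left), 5–1 at easting≈736090.1 (left) → 0 crossings.
Coral: 2–3 at easting≈732459.5 (left), 4–1 at easting≈738826.6 (left) → 0 crossings.
Indigo: 3–4 at easting≈734876.2 (left), 5–1 at easting≈740720.2 (left) → 0 crossings.
Olive: 3–4 at easting≈732092.1 (left), 5–1 at easting≈736490.7 (left) → 0 crossings.
Blue: 4–5 at easting≈734634.0 (left), 5–6 at easting≈735919.8 (left) → 0 crossings.
All counts are even, so the point lies outside every listed polygon.

none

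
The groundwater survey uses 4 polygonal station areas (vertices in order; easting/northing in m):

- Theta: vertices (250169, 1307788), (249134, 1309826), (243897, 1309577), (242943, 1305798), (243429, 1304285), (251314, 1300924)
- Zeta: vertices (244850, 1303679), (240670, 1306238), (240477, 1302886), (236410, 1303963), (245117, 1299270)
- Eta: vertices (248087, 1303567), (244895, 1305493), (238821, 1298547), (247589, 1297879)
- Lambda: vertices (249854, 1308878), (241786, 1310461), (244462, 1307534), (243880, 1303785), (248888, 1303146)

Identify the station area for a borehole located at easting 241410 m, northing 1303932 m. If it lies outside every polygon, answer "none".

Zeta

Cast a ray rightward from (241410, 1303932). For each polygon, the edges (by vertex number in listed order) whose endpoints lie on opposite sides of northing = 1303932, where each meets that height, and whether that is right or left of the point:
Theta: 5–6 at easting≈244257.1 (right), 6–1 at easting≈250812.2 (right) → 2 crossings.
Zeta: 1–2 at easting≈244436.7 (right), 2–3 at easting≈240537.2 (left), 3–4 at easting≈236527.1 (left), 4–5 at easting≈236467.5 (left) → 1 crossing.
Eta: 1–2 at easting≈247482.1 (right), 2–3 at easting≈243530.0 (right) → 2 crossings.
Lambda: 3–4 at easting≈243902.8 (right), 5–1 at easting≈249020.5 (right) → 2 crossings.
Only Zeta has an odd count, so the point is inside Zeta.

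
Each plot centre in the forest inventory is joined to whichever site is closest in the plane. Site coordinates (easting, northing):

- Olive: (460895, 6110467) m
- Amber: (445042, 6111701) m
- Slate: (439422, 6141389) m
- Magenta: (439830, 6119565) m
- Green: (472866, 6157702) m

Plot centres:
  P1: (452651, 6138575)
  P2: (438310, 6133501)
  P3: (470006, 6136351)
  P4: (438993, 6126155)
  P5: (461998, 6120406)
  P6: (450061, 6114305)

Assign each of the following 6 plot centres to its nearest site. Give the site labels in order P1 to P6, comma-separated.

Slate, Slate, Green, Magenta, Olive, Amber

P1 → Slate (d²=182925037.00)
P2 → Slate (d²=63457088.00)
P3 → Green (d²=464044801.00)
P4 → Magenta (d²=44128669.00)
P5 → Olive (d²=100000330.00)
P6 → Amber (d²=31971177.00)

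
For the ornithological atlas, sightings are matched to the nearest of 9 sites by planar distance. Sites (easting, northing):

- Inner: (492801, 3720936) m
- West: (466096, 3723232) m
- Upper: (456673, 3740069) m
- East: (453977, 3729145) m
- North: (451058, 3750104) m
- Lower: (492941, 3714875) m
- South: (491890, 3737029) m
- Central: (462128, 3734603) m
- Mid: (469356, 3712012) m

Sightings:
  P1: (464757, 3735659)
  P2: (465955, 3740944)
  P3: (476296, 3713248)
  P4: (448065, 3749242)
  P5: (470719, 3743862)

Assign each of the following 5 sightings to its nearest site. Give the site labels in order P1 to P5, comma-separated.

Central, Central, Mid, North, Central

P1 → Central (d²=8026777.00)
P2 → Central (d²=54854210.00)
P3 → Mid (d²=49691296.00)
P4 → North (d²=9701093.00)
P5 → Central (d²=159534362.00)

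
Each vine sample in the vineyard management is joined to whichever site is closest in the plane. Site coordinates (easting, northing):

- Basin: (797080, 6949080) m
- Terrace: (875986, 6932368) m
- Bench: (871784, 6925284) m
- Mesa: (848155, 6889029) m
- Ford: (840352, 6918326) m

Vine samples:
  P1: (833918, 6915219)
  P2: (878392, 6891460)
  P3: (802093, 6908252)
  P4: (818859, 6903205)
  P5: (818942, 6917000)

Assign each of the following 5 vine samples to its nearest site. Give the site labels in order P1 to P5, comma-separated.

P1 → Ford (d²=51049805.00)
P2 → Mesa (d²=920185930.00)
P3 → Ford (d²=1565236557.00)
P4 → Ford (d²=690593690.00)
P5 → Ford (d²=460146376.00)

Ford, Mesa, Ford, Ford, Ford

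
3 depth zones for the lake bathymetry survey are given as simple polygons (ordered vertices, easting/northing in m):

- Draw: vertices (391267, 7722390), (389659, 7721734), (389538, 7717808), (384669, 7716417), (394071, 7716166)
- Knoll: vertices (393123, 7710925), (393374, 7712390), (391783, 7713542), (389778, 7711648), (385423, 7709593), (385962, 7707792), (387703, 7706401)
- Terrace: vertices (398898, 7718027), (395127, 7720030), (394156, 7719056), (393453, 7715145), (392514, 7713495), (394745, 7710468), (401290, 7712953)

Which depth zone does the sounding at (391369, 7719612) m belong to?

Cast a ray rightward from (391369, 7719612). For each polygon, the edges (by vertex number in listed order) whose endpoints lie on opposite sides of northing = 7719612, where each meets that height, and whether that is right or left of the point:
Draw: 2–3 at easting≈389593.6 (left), 5–1 at easting≈392518.5 (right) → 1 crossing.
Knoll: no edge straddles that height → 0 crossings.
Terrace: 1–2 at easting≈395914.0 (right), 2–3 at easting≈394710.3 (right) → 2 crossings.
Only Draw has an odd count, so the point is inside Draw.

Draw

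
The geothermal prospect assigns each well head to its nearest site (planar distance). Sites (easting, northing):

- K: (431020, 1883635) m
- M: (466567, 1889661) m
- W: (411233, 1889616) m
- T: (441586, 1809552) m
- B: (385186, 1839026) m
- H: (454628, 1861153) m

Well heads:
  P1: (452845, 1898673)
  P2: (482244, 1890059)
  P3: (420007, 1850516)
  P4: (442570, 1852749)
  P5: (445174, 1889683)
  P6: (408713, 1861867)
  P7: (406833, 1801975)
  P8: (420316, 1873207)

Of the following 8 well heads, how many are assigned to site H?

P1 → M
P2 → M
P3 → K
P4 → H
P5 → K
P6 → W
P7 → T
P8 → K
1 of the 8 goes to H.

1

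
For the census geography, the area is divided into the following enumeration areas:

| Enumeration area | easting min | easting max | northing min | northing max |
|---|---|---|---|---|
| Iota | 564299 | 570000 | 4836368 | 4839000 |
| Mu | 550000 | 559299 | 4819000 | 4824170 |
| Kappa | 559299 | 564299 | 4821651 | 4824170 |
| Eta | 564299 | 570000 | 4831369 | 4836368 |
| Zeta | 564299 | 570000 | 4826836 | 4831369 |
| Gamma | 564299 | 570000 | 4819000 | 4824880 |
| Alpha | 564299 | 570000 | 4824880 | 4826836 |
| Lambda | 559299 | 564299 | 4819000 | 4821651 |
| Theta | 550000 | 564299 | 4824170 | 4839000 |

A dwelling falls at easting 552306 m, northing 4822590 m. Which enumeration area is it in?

The point has easting = 552306 and northing = 4822590.
Only Mu satisfies 550000 ≤ easting ≤ 559299 and 4819000 ≤ northing ≤ 4824170.

Mu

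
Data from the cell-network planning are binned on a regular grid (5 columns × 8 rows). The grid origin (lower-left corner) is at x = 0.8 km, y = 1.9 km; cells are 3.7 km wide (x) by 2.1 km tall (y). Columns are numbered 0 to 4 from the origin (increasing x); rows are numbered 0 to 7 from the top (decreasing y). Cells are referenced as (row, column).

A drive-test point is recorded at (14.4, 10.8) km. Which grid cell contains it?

(3, 3)

Column index: ⌊(14.4 − 0.8) / 3.7⌋ = ⌊3.676⌋ = 3
Row offset from origin: ⌊(10.8 − 1.9) / 2.1⌋ = ⌊4.238⌋ = 4 → row 3 (counted from top)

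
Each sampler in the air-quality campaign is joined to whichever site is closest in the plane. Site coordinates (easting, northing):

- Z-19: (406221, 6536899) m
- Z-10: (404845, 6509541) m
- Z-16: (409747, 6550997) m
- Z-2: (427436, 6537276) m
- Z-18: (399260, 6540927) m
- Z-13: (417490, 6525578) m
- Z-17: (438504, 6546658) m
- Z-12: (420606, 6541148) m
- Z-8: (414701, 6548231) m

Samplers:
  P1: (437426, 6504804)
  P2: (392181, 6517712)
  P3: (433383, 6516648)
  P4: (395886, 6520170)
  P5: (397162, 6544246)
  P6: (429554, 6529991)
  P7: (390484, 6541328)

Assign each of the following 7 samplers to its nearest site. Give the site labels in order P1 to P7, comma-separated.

Z-13, Z-10, Z-13, Z-10, Z-18, Z-2, Z-18

P1 → Z-13 (d²=829003172.00)
P2 → Z-10 (d²=227142137.00)
P3 → Z-13 (d²=332332349.00)
P4 → Z-10 (d²=193239322.00)
P5 → Z-18 (d²=15417365.00)
P6 → Z-2 (d²=57557149.00)
P7 → Z-18 (d²=77178977.00)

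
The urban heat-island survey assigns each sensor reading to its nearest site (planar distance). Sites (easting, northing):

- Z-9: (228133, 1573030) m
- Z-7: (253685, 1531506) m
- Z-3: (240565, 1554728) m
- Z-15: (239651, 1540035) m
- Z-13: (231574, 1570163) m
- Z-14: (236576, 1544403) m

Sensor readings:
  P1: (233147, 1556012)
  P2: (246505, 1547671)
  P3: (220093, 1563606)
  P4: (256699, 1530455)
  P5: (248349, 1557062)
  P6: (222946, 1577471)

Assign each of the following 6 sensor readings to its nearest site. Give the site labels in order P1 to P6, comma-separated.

Z-3, Z-3, Z-9, Z-7, Z-3, Z-9

P1 → Z-3 (d²=56675380.00)
P2 → Z-3 (d²=85084849.00)
P3 → Z-9 (d²=153453376.00)
P4 → Z-7 (d²=10188797.00)
P5 → Z-3 (d²=66038212.00)
P6 → Z-9 (d²=46627450.00)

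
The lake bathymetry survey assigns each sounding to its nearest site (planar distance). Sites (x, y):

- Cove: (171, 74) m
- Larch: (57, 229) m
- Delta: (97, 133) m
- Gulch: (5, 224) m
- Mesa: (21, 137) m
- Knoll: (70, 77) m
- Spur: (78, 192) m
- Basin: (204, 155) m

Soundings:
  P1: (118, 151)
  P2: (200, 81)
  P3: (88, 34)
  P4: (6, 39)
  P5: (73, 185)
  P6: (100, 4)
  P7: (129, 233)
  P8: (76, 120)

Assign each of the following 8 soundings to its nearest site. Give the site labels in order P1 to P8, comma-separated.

Delta, Cove, Knoll, Knoll, Spur, Knoll, Spur, Delta

P1 → Delta (d²=765.00)
P2 → Cove (d²=890.00)
P3 → Knoll (d²=2173.00)
P4 → Knoll (d²=5540.00)
P5 → Spur (d²=74.00)
P6 → Knoll (d²=6229.00)
P7 → Spur (d²=4282.00)
P8 → Delta (d²=610.00)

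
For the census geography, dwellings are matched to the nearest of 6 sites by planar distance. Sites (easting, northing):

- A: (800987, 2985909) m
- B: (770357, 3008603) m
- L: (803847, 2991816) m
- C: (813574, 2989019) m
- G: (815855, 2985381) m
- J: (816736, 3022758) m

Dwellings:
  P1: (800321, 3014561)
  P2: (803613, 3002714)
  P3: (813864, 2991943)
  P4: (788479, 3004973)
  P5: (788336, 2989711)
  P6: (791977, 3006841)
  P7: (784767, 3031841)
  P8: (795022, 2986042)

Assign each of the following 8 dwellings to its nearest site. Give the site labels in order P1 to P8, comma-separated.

P1 → J (d²=336643034.00)
P2 → L (d²=118821160.00)
P3 → C (d²=8633876.00)
P4 → B (d²=341583784.00)
P5 → A (d²=174503005.00)
P6 → L (d²=366647525.00)
P7 → B (d²=747652744.00)
P8 → A (d²=35598914.00)

J, L, C, B, A, L, B, A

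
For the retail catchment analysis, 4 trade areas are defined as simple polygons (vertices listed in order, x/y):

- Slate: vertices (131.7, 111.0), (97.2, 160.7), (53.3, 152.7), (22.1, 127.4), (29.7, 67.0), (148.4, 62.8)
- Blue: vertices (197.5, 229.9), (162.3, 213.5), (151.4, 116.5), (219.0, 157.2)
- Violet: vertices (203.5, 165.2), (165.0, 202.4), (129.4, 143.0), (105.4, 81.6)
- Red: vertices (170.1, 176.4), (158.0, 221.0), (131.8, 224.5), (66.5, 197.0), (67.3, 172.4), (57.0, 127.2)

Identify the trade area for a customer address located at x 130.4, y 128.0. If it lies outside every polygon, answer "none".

Cast a ray rightward from (130.4, 128.0). For each polygon, the edges (by vertex number in listed order) whose endpoints lie on opposite sides of y = 128.0, where each meets that height, and whether that is right or left of the point:
Slate: 1–2 at x≈119.90 (left), 3–4 at x≈22.84 (left) → 0 crossings.
Blue: 2–3 at x≈152.69 (right), 3–4 at x≈170.50 (right) → 2 crossings.
Violet: 3–4 at x≈123.54 (left), 4–1 at x≈159.85 (right) → 1 crossing.
Red: 5–6 at x≈57.18 (left), 6–1 at x≈58.84 (left) → 0 crossings.
Only Violet has an odd count, so the point is inside Violet.

Violet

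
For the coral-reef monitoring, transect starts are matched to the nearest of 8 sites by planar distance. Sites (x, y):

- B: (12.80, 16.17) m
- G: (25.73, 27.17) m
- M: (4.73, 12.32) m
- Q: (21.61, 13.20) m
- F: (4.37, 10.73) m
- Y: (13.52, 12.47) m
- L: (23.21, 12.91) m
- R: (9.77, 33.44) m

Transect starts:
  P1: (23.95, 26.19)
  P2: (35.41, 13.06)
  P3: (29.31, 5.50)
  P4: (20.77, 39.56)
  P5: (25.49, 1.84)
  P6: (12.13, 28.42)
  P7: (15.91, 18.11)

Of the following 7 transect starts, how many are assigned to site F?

P1 → G
P2 → L
P3 → L
P4 → R
P5 → L
P6 → R
P7 → B
0 of the 7 go to F.

0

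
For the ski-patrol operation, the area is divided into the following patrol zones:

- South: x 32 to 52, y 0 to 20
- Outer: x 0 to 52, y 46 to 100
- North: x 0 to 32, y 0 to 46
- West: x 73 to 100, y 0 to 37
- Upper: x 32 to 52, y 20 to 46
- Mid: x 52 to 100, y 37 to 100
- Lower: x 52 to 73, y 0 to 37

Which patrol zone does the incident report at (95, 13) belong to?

West

The point has x = 95 and y = 13.
Only West satisfies 73 ≤ x ≤ 100 and 0 ≤ y ≤ 37.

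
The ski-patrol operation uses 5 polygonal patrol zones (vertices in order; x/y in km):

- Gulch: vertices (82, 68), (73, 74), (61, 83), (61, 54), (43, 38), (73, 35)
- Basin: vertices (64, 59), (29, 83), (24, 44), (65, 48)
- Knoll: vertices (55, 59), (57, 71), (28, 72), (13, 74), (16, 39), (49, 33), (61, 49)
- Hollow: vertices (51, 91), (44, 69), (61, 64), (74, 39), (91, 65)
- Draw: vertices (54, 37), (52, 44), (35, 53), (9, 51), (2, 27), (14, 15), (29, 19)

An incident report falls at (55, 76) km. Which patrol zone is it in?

Cast a ray rightward from (55, 76). For each polygon, the edges (by vertex number in listed order) whose endpoints lie on opposite sides of y = 76, where each meets that height, and whether that is right or left of the point:
Gulch: 2–3 at x≈70.3 (right), 3–4 at x≈61.0 (right) → 2 crossings.
Basin: 1–2 at x≈39.2 (left), 2–3 at x≈28.1 (left) → 0 crossings.
Knoll: no edge straddles that height → 0 crossings.
Hollow: 1–2 at x≈46.2 (left), 5–1 at x≈74.1 (right) → 1 crossing.
Draw: no edge straddles that height → 0 crossings.
Only Hollow has an odd count, so the point is inside Hollow.

Hollow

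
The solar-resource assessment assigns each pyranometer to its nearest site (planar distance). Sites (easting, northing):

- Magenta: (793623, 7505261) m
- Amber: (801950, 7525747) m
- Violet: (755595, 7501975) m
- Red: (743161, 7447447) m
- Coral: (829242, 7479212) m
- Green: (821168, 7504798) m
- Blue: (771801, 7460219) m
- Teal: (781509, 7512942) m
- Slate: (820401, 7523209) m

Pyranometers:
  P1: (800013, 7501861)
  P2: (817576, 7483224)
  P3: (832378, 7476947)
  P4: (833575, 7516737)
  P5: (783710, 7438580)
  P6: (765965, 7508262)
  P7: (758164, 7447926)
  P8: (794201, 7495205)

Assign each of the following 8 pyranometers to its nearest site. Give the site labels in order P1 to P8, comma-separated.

Magenta, Coral, Coral, Slate, Blue, Violet, Red, Magenta

P1 → Magenta (d²=52392100.00)
P2 → Coral (d²=152191700.00)
P3 → Coral (d²=14964721.00)
P4 → Slate (d²=215441060.00)
P5 → Blue (d²=610070602.00)
P6 → Violet (d²=147063269.00)
P7 → Red (d²=225319450.00)
P8 → Magenta (d²=101457220.00)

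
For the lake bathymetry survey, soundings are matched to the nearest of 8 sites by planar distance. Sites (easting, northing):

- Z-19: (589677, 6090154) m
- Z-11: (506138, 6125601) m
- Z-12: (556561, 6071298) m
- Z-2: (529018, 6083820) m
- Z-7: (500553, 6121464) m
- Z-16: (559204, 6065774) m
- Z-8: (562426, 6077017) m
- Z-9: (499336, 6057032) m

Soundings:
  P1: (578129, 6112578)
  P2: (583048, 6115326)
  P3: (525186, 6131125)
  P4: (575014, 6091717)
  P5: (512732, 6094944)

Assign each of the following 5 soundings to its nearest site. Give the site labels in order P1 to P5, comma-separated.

Z-19, Z-19, Z-11, Z-19, Z-2

P1 → Z-19 (d²=636192080.00)
P2 → Z-19 (d²=677573225.00)
P3 → Z-11 (d²=393340880.00)
P4 → Z-19 (d²=217446538.00)
P5 → Z-2 (d²=388977172.00)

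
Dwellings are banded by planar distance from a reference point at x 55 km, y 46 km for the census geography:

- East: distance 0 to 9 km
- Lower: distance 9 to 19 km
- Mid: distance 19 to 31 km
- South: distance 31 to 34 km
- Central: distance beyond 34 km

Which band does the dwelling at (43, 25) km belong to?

Distance = √((43−55)² + (25−46)²) = √(144.000 + 441.000) = 24.187 km.
19 ≤ 24.187 < 31 → Mid.

Mid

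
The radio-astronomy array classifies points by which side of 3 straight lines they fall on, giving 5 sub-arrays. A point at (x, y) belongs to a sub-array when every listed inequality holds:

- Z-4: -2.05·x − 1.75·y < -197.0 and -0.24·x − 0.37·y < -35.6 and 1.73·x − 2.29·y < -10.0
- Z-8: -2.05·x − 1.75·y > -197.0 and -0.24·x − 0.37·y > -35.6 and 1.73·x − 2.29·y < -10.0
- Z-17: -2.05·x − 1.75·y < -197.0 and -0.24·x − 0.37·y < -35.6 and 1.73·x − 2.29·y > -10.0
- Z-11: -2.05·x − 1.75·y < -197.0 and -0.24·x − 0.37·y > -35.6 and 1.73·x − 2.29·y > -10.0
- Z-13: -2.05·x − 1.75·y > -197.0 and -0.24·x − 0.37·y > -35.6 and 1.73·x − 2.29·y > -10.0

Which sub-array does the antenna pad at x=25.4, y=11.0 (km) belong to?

Z-13

-2.05·25.4 − 1.75·11.0 = -71.320, which is > -197.0
-0.24·25.4 − 0.37·11.0 = -10.166, which is > -35.6
1.73·25.4 − 2.29·11.0 = 18.752, which is > -10.0
This sign pattern matches Z-13.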